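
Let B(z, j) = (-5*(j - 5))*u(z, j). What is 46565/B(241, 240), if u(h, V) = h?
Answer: -9313/56635 ≈ -0.16444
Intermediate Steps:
B(z, j) = z*(25 - 5*j) (B(z, j) = (-5*(j - 5))*z = (-5*(-5 + j))*z = (25 - 5*j)*z = z*(25 - 5*j))
46565/B(241, 240) = 46565/((5*241*(5 - 1*240))) = 46565/((5*241*(5 - 240))) = 46565/((5*241*(-235))) = 46565/(-283175) = 46565*(-1/283175) = -9313/56635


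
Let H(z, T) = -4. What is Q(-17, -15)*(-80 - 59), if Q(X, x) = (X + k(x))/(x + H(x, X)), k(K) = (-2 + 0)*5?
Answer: -3753/19 ≈ -197.53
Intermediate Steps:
k(K) = -10 (k(K) = -2*5 = -10)
Q(X, x) = (-10 + X)/(-4 + x) (Q(X, x) = (X - 10)/(x - 4) = (-10 + X)/(-4 + x))
Q(-17, -15)*(-80 - 59) = ((-10 - 17)/(-4 - 15))*(-80 - 59) = (-27/(-19))*(-139) = -1/19*(-27)*(-139) = (27/19)*(-139) = -3753/19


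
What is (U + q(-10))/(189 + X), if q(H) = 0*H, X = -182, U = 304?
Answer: 304/7 ≈ 43.429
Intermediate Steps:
q(H) = 0
(U + q(-10))/(189 + X) = (304 + 0)/(189 - 182) = 304/7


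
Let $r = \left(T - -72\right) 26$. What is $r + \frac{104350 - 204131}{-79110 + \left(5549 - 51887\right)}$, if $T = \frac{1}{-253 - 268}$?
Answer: $\frac{122399664029}{65358408} \approx 1872.7$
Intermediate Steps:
$T = - \frac{1}{521}$ ($T = \frac{1}{-253 - 268} = \frac{1}{-521} = - \frac{1}{521} \approx -0.0019194$)
$r = \frac{975286}{521}$ ($r = \left(- \frac{1}{521} - -72\right) 26 = \left(- \frac{1}{521} + 72\right) 26 = \frac{37511}{521} \cdot 26 = \frac{975286}{521} \approx 1871.9$)
$r + \frac{104350 - 204131}{-79110 + \left(5549 - 51887\right)} = \frac{975286}{521} + \frac{104350 - 204131}{-79110 + \left(5549 - 51887\right)} = \frac{975286}{521} - \frac{99781}{-79110 + \left(5549 - 51887\right)} = \frac{975286}{521} - \frac{99781}{-79110 - 46338} = \frac{975286}{521} - \frac{99781}{-125448} = \frac{975286}{521} - - \frac{99781}{125448} = \frac{975286}{521} + \frac{99781}{125448} = \frac{122399664029}{65358408}$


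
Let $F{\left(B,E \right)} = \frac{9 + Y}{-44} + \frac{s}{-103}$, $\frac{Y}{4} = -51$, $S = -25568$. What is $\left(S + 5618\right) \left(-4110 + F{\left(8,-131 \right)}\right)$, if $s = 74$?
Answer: $\frac{185631667725}{2266} \approx 8.192 \cdot 10^{7}$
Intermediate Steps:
$Y = -204$ ($Y = 4 \left(-51\right) = -204$)
$F{\left(B,E \right)} = \frac{16829}{4532}$ ($F{\left(B,E \right)} = \frac{9 - 204}{-44} + \frac{74}{-103} = \left(-195\right) \left(- \frac{1}{44}\right) + 74 \left(- \frac{1}{103}\right) = \frac{195}{44} - \frac{74}{103} = \frac{16829}{4532}$)
$\left(S + 5618\right) \left(-4110 + F{\left(8,-131 \right)}\right) = \left(-25568 + 5618\right) \left(-4110 + \frac{16829}{4532}\right) = \left(-19950\right) \left(- \frac{18609691}{4532}\right) = \frac{185631667725}{2266}$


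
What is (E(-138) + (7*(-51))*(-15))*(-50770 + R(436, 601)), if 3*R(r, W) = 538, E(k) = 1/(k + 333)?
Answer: -158484268472/585 ≈ -2.7091e+8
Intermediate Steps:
E(k) = 1/(333 + k)
R(r, W) = 538/3 (R(r, W) = (⅓)*538 = 538/3)
(E(-138) + (7*(-51))*(-15))*(-50770 + R(436, 601)) = (1/(333 - 138) + (7*(-51))*(-15))*(-50770 + 538/3) = (1/195 - 357*(-15))*(-151772/3) = (1/195 + 5355)*(-151772/3) = (1044226/195)*(-151772/3) = -158484268472/585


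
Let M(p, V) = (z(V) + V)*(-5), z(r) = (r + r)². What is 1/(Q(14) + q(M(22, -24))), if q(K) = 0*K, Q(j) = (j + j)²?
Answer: 1/784 ≈ 0.0012755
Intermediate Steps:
z(r) = 4*r² (z(r) = (2*r)² = 4*r²)
M(p, V) = -20*V² - 5*V (M(p, V) = (4*V² + V)*(-5) = (V + 4*V²)*(-5) = -20*V² - 5*V)
Q(j) = 4*j² (Q(j) = (2*j)² = 4*j²)
q(K) = 0
1/(Q(14) + q(M(22, -24))) = 1/(4*14² + 0) = 1/(4*196 + 0) = 1/(784 + 0) = 1/784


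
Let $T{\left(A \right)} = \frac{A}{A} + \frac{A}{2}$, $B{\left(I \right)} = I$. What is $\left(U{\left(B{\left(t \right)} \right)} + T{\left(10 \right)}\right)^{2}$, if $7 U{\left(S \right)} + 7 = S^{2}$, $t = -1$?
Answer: $\frac{1296}{49} \approx 26.449$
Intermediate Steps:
$T{\left(A \right)} = 1 + \frac{A}{2}$ ($T{\left(A \right)} = 1 + A \frac{1}{2} = 1 + \frac{A}{2}$)
$U{\left(S \right)} = -1 + \frac{S^{2}}{7}$
$\left(U{\left(B{\left(t \right)} \right)} + T{\left(10 \right)}\right)^{2} = \left(\left(-1 + \frac{\left(-1\right)^{2}}{7}\right) + \left(1 + \frac{1}{2} \cdot 10\right)\right)^{2} = \left(\left(-1 + \frac{1}{7} \cdot 1\right) + \left(1 + 5\right)\right)^{2} = \left(\left(-1 + \frac{1}{7}\right) + 6\right)^{2} = \left(- \frac{6}{7} + 6\right)^{2} = \left(\frac{36}{7}\right)^{2} = \frac{1296}{49}$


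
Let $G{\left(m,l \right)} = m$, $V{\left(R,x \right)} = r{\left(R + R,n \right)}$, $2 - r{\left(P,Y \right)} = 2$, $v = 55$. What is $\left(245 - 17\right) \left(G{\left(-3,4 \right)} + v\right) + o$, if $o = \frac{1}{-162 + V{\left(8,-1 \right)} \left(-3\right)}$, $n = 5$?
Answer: $\frac{1920671}{162} \approx 11856.0$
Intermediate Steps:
$r{\left(P,Y \right)} = 0$ ($r{\left(P,Y \right)} = 2 - 2 = 0$)
$V{\left(R,x \right)} = 0$
$o = - \frac{1}{162}$ ($o = \frac{1}{-162 + 0 \left(-3\right)} = \frac{1}{-162 + 0} = \frac{1}{-162} = - \frac{1}{162} \approx -0.0061728$)
$\left(245 - 17\right) \left(G{\left(-3,4 \right)} + v\right) + o = \left(245 - 17\right) \left(-3 + 55\right) - \frac{1}{162} = 228 \cdot 52 - \frac{1}{162} = 11856 - \frac{1}{162} = \frac{1920671}{162}$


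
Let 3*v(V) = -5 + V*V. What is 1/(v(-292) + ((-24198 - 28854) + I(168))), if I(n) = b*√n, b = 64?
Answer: -221691/5454573457 - 1152*√42/5454573457 ≈ -4.2012e-5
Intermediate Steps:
v(V) = -5/3 + V²/3 (v(V) = (-5 + V*V)/3 = (-5 + V²)/3 = -5/3 + V²/3)
I(n) = 64*√n
1/(v(-292) + ((-24198 - 28854) + I(168))) = 1/((-5/3 + (⅓)*(-292)²) + ((-24198 - 28854) + 64*√168)) = 1/((-5/3 + (⅓)*85264) + (-53052 + 64*(2*√42))) = 1/((-5/3 + 85264/3) + (-53052 + 128*√42)) = 1/(85259/3 + (-53052 + 128*√42)) = 1/(-73897/3 + 128*√42)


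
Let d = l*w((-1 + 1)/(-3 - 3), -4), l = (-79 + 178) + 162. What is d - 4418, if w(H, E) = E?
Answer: -5462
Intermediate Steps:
l = 261 (l = 99 + 162 = 261)
d = -1044 (d = 261*(-4) = -1044)
d - 4418 = -1044 - 4418 = -5462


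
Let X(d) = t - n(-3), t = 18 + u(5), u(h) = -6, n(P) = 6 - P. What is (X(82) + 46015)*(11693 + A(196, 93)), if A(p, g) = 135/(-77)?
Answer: 5918085724/11 ≈ 5.3801e+8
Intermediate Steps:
t = 12 (t = 18 - 6 = 12)
X(d) = 3 (X(d) = 12 - (6 - 1*(-3)) = 12 - (6 + 3) = 12 - 1*9 = 12 - 9 = 3)
A(p, g) = -135/77 (A(p, g) = 135*(-1/77) = -135/77)
(X(82) + 46015)*(11693 + A(196, 93)) = (3 + 46015)*(11693 - 135/77) = 46018*(900226/77) = 5918085724/11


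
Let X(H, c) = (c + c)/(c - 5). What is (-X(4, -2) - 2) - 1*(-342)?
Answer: 2376/7 ≈ 339.43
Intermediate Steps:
X(H, c) = 2*c/(-5 + c) (X(H, c) = (2*c)/(-5 + c) = 2*c/(-5 + c))
(-X(4, -2) - 2) - 1*(-342) = (-2*(-2)/(-5 - 2) - 2) - 1*(-342) = (-2*(-2)/(-7) - 2) + 342 = (-2*(-2)*(-1)/7 - 2) + 342 = (-1*4/7 - 2) + 342 = (-4/7 - 2) + 342 = -18/7 + 342 = 2376/7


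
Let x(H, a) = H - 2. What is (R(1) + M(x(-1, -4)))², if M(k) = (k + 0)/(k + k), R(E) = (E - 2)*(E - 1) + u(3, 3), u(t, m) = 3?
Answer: 49/4 ≈ 12.250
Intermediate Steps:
R(E) = 3 + (-1 + E)*(-2 + E) (R(E) = (E - 2)*(E - 1) + 3 = (-2 + E)*(-1 + E) + 3 = (-1 + E)*(-2 + E) + 3 = 3 + (-1 + E)*(-2 + E))
x(H, a) = -2 + H
M(k) = ½ (M(k) = k/((2*k)) = k*(1/(2*k)) = ½)
(R(1) + M(x(-1, -4)))² = ((5 + 1² - 3*1) + ½)² = ((5 + 1 - 3) + ½)² = (3 + ½)² = (7/2)² = 49/4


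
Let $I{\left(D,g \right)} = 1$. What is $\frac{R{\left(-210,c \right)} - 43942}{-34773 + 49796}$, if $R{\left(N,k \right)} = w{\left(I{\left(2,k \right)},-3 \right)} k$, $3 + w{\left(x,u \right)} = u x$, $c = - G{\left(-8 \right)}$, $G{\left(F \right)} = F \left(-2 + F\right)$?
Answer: $- \frac{43462}{15023} \approx -2.893$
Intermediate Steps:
$c = -80$ ($c = - \left(-8\right) \left(-2 - 8\right) = - \left(-8\right) \left(-10\right) = \left(-1\right) 80 = -80$)
$w{\left(x,u \right)} = -3 + u x$
$R{\left(N,k \right)} = - 6 k$ ($R{\left(N,k \right)} = \left(-3 - 3\right) k = - 6 k$)
$\frac{R{\left(-210,c \right)} - 43942}{-34773 + 49796} = \frac{\left(-6\right) \left(-80\right) - 43942}{-34773 + 49796} = \frac{480 - 43942}{15023} = \left(-43462\right) \frac{1}{15023} = - \frac{43462}{15023}$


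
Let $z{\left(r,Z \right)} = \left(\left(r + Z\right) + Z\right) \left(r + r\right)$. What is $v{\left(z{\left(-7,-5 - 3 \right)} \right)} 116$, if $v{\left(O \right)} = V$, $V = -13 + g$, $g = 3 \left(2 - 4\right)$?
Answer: $-2204$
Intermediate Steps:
$g = -6$ ($g = 3 \left(-2\right) = -6$)
$z{\left(r,Z \right)} = 2 r \left(r + 2 Z\right)$ ($z{\left(r,Z \right)} = \left(\left(Z + r\right) + Z\right) 2 r = \left(r + 2 Z\right) 2 r = 2 r \left(r + 2 Z\right)$)
$V = -19$ ($V = -13 - 6 = -19$)
$v{\left(O \right)} = -19$
$v{\left(z{\left(-7,-5 - 3 \right)} \right)} 116 = \left(-19\right) 116 = -2204$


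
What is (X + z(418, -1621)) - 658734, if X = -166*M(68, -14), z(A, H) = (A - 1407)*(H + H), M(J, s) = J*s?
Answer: 2705636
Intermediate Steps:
z(A, H) = 2*H*(-1407 + A) (z(A, H) = (-1407 + A)*(2*H) = 2*H*(-1407 + A))
X = 158032 (X = -11288*(-14) = -166*(-952) = 158032)
(X + z(418, -1621)) - 658734 = (158032 + 2*(-1621)*(-1407 + 418)) - 658734 = (158032 + 2*(-1621)*(-989)) - 658734 = (158032 + 3206338) - 658734 = 3364370 - 658734 = 2705636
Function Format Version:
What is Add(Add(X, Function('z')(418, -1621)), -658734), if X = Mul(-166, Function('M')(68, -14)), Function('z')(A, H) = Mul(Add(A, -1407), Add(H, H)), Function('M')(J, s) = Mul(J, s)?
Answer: 2705636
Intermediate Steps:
Function('z')(A, H) = Mul(2, H, Add(-1407, A)) (Function('z')(A, H) = Mul(Add(-1407, A), Mul(2, H)) = Mul(2, H, Add(-1407, A)))
X = 158032 (X = Mul(-166, Mul(68, -14)) = Mul(-166, -952) = 158032)
Add(Add(X, Function('z')(418, -1621)), -658734) = Add(Add(158032, Mul(2, -1621, Add(-1407, 418))), -658734) = Add(Add(158032, Mul(2, -1621, -989)), -658734) = Add(Add(158032, 3206338), -658734) = Add(3364370, -658734) = 2705636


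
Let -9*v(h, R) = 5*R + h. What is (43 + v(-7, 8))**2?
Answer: 13924/9 ≈ 1547.1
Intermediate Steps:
v(h, R) = -5*R/9 - h/9 (v(h, R) = -(5*R + h)/9 = -(h + 5*R)/9 = -5*R/9 - h/9)
(43 + v(-7, 8))**2 = (43 + (-5/9*8 - 1/9*(-7)))**2 = (43 + (-40/9 + 7/9))**2 = (43 - 11/3)**2 = (118/3)**2 = 13924/9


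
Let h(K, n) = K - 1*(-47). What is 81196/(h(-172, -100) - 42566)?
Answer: -81196/42691 ≈ -1.9019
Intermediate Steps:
h(K, n) = 47 + K (h(K, n) = K + 47 = 47 + K)
81196/(h(-172, -100) - 42566) = 81196/((47 - 172) - 42566) = 81196/(-125 - 42566) = 81196/(-42691) = 81196*(-1/42691) = -81196/42691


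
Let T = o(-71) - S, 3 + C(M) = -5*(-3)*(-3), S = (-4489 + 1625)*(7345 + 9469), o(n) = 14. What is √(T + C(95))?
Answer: 97*√5118 ≈ 6939.4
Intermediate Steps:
S = -48155296 (S = -2864*16814 = -48155296)
C(M) = -48 (C(M) = -3 - 5*(-3)*(-3) = -3 + 15*(-3) = -3 - 45 = -48)
T = 48155310 (T = 14 - 1*(-48155296) = 14 + 48155296 = 48155310)
√(T + C(95)) = √(48155310 - 48) = √48155262 = 97*√5118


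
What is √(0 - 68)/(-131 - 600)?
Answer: -2*I*√17/731 ≈ -0.011281*I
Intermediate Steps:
√(0 - 68)/(-131 - 600) = √(-68)/(-731) = -2*I*√17/731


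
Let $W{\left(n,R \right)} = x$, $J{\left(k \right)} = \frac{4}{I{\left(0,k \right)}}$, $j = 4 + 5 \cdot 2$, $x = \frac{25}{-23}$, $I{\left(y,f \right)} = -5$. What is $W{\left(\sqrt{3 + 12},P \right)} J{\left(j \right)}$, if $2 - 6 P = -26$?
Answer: $\frac{20}{23} \approx 0.86957$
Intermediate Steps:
$P = \frac{14}{3}$ ($P = \frac{1}{3} - - \frac{13}{3} = \frac{1}{3} + \frac{13}{3} = \frac{14}{3} \approx 4.6667$)
$x = - \frac{25}{23}$ ($x = 25 \left(- \frac{1}{23}\right) = - \frac{25}{23} \approx -1.087$)
$j = 14$ ($j = 4 + 10 = 14$)
$J{\left(k \right)} = - \frac{4}{5}$ ($J{\left(k \right)} = \frac{4}{-5} = 4 \left(- \frac{1}{5}\right) = - \frac{4}{5}$)
$W{\left(n,R \right)} = - \frac{25}{23}$
$W{\left(\sqrt{3 + 12},P \right)} J{\left(j \right)} = \left(- \frac{25}{23}\right) \left(- \frac{4}{5}\right) = \frac{20}{23}$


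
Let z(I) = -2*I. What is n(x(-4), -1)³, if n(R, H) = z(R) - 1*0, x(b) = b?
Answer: 512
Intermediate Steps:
n(R, H) = -2*R (n(R, H) = -2*R - 1*0 = -2*R + 0 = -2*R)
n(x(-4), -1)³ = (-2*(-4))³ = 8³ = 512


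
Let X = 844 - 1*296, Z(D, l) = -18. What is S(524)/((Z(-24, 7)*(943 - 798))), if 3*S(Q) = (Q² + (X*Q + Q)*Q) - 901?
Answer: -50338633/2610 ≈ -19287.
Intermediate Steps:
X = 548 (X = 844 - 296 = 548)
S(Q) = -901/3 + 550*Q²/3 (S(Q) = ((Q² + (548*Q + Q)*Q) - 901)/3 = ((Q² + (549*Q)*Q) - 901)/3 = ((Q² + 549*Q²) - 901)/3 = (550*Q² - 901)/3 = (-901 + 550*Q²)/3 = -901/3 + 550*Q²/3)
S(524)/((Z(-24, 7)*(943 - 798))) = (-901/3 + (550/3)*524²)/((-18*(943 - 798))) = (-901/3 + (550/3)*274576)/((-18*145)) = (-901/3 + 151016800/3)/(-2610) = 50338633*(-1/2610) = -50338633/2610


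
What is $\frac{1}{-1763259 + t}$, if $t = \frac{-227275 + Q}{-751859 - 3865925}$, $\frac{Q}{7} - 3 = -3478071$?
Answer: $- \frac{4617784}{8142324624305} \approx -5.6713 \cdot 10^{-7}$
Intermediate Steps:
$Q = -24346476$ ($Q = 21 + 7 \left(-3478071\right) = 21 - 24346497 = -24346476$)
$t = \frac{24573751}{4617784}$ ($t = \frac{-227275 - 24346476}{-751859 - 3865925} = - \frac{24573751}{-4617784} = \left(-24573751\right) \left(- \frac{1}{4617784}\right) = \frac{24573751}{4617784} \approx 5.3215$)
$\frac{1}{-1763259 + t} = \frac{1}{-1763259 + \frac{24573751}{4617784}} = \frac{1}{- \frac{8142324624305}{4617784}} = - \frac{4617784}{8142324624305}$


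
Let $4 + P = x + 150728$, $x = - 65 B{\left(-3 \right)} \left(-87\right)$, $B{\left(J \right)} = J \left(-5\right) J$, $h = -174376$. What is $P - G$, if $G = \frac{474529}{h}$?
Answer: $- \frac{18091209847}{174376} \approx -1.0375 \cdot 10^{5}$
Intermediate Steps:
$B{\left(J \right)} = - 5 J^{2}$ ($B{\left(J \right)} = - 5 J J = - 5 J^{2}$)
$G = - \frac{474529}{174376}$ ($G = \frac{474529}{-174376} = 474529 \left(- \frac{1}{174376}\right) = - \frac{474529}{174376} \approx -2.7213$)
$x = -254475$ ($x = - 65 \left(- 5 \left(-3\right)^{2}\right) \left(-87\right) = - 65 \left(\left(-5\right) 9\right) \left(-87\right) = \left(-65\right) \left(-45\right) \left(-87\right) = 2925 \left(-87\right) = -254475$)
$P = -103751$ ($P = -4 + \left(-254475 + 150728\right) = -4 - 103747 = -103751$)
$P - G = -103751 - - \frac{474529}{174376} = -103751 + \frac{474529}{174376} = - \frac{18091209847}{174376}$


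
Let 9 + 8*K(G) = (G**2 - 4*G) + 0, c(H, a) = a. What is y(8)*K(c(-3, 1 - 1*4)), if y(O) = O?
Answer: 12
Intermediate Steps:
K(G) = -9/8 - G/2 + G**2/8 (K(G) = -9/8 + ((G**2 - 4*G) + 0)/8 = -9/8 + (G**2 - 4*G)/8 = -9/8 + (-G/2 + G**2/8) = -9/8 - G/2 + G**2/8)
y(8)*K(c(-3, 1 - 1*4)) = 8*(-9/8 - (1 - 1*4)/2 + (1 - 1*4)**2/8) = 8*(-9/8 - (1 - 4)/2 + (1 - 4)**2/8) = 8*(-9/8 - 1/2*(-3) + (1/8)*(-3)**2) = 8*(-9/8 + 3/2 + (1/8)*9) = 8*(-9/8 + 3/2 + 9/8) = 8*(3/2) = 12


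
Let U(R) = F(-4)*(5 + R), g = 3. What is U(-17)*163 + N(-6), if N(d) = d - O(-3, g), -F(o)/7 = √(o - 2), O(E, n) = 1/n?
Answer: -19/3 + 13692*I*√6 ≈ -6.3333 + 33538.0*I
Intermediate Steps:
F(o) = -7*√(-2 + o) (F(o) = -7*√(o - 2) = -7*√(-2 + o))
U(R) = -7*I*√6*(5 + R) (U(R) = (-7*√(-2 - 4))*(5 + R) = (-7*I*√6)*(5 + R) = -7*I*√6*(5 + R))
N(d) = -⅓ + d (N(d) = d - 1/3 = d - 1*⅓ = d - ⅓ = -⅓ + d)
U(-17)*163 + N(-6) = (7*I*√6*(-5 - 1*(-17)))*163 + (-⅓ - 6) = (7*I*√6*(-5 + 17))*163 - 19/3 = (7*I*√6*12)*163 - 19/3 = (84*I*√6)*163 - 19/3 = 13692*I*√6 - 19/3 = -19/3 + 13692*I*√6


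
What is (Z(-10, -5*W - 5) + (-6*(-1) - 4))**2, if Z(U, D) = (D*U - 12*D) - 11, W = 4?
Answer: 292681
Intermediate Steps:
Z(U, D) = -11 - 12*D + D*U (Z(U, D) = (-12*D + D*U) - 11 = -11 - 12*D + D*U)
(Z(-10, -5*W - 5) + (-6*(-1) - 4))**2 = ((-11 - 12*(-5*4 - 5) + (-5*4 - 5)*(-10)) + (-6*(-1) - 4))**2 = ((-11 - 12*(-20 - 5) + (-20 - 5)*(-10)) + (6 - 4))**2 = ((-11 - 12*(-25) - 25*(-10)) + 2)**2 = ((-11 + 300 + 250) + 2)**2 = (539 + 2)**2 = 541**2 = 292681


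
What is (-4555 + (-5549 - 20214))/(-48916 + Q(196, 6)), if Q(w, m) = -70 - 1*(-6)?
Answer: 489/790 ≈ 0.61899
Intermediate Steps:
Q(w, m) = -64 (Q(w, m) = -70 + 6 = -64)
(-4555 + (-5549 - 20214))/(-48916 + Q(196, 6)) = (-4555 + (-5549 - 20214))/(-48916 - 64) = (-4555 - 25763)/(-48980) = -30318*(-1/48980) = 489/790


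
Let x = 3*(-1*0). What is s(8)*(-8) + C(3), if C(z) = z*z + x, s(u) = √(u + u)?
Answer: -23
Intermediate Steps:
x = 0 (x = 3*0 = 0)
s(u) = √2*√u (s(u) = √(2*u) = √2*√u)
C(z) = z² (C(z) = z*z + 0 = z² + 0 = z²)
s(8)*(-8) + C(3) = (√2*√8)*(-8) + 3² = (√2*(2*√2))*(-8) + 9 = 4*(-8) + 9 = -32 + 9 = -23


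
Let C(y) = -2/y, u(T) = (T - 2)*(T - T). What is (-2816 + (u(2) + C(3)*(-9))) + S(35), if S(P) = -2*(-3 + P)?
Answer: -2874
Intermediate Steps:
u(T) = 0 (u(T) = (-2 + T)*0 = 0)
S(P) = 6 - 2*P
(-2816 + (u(2) + C(3)*(-9))) + S(35) = (-2816 + (0 - 2/3*(-9))) + (6 - 2*35) = (-2816 + (0 - 2*1/3*(-9))) + (6 - 70) = (-2816 + (0 - 2/3*(-9))) - 64 = (-2816 + (0 + 6)) - 64 = (-2816 + 6) - 64 = -2810 - 64 = -2874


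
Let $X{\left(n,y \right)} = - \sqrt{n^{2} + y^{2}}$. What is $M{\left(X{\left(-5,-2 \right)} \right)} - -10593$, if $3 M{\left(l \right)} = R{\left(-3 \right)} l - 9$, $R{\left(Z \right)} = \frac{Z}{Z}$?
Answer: $10590 - \frac{\sqrt{29}}{3} \approx 10588.0$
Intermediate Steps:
$R{\left(Z \right)} = 1$
$M{\left(l \right)} = -3 + \frac{l}{3}$ ($M{\left(l \right)} = \frac{1 l - 9}{3} = \frac{l - 9}{3} = \frac{-9 + l}{3} = -3 + \frac{l}{3}$)
$M{\left(X{\left(-5,-2 \right)} \right)} - -10593 = \left(-3 + \frac{\left(-1\right) \sqrt{\left(-5\right)^{2} + \left(-2\right)^{2}}}{3}\right) - -10593 = \left(-3 + \frac{\left(-1\right) \sqrt{25 + 4}}{3}\right) + 10593 = \left(-3 + \frac{\left(-1\right) \sqrt{29}}{3}\right) + 10593 = \left(-3 - \frac{\sqrt{29}}{3}\right) + 10593 = 10590 - \frac{\sqrt{29}}{3}$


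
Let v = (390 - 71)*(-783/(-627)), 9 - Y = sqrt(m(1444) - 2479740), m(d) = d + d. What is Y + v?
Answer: 7740/19 - 14*I*sqrt(12637) ≈ 407.37 - 1573.8*I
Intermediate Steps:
m(d) = 2*d
Y = 9 - 14*I*sqrt(12637) (Y = 9 - sqrt(2*1444 - 2479740) = 9 - sqrt(2888 - 2479740) = 9 - sqrt(-2476852) = 9 - 14*I*sqrt(12637) ≈ 9.0 - 1573.8*I)
v = 7569/19 (v = 319*(-783*(-1/627)) = 319*(261/209) = 7569/19 ≈ 398.37)
Y + v = (9 - 14*I*sqrt(12637)) + 7569/19 = 7740/19 - 14*I*sqrt(12637)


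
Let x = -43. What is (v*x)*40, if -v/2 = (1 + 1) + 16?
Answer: 61920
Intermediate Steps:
v = -36 (v = -2*((1 + 1) + 16) = -2*(2 + 16) = -2*18 = -36)
(v*x)*40 = -36*(-43)*40 = 1548*40 = 61920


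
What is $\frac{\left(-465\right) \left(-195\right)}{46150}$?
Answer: $\frac{279}{142} \approx 1.9648$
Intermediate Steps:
$\frac{\left(-465\right) \left(-195\right)}{46150} = 90675 \cdot \frac{1}{46150} = \frac{279}{142}$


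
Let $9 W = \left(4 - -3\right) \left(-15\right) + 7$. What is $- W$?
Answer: $\frac{98}{9} \approx 10.889$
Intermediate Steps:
$W = - \frac{98}{9}$ ($W = \frac{\left(4 - -3\right) \left(-15\right) + 7}{9} = \frac{\left(4 + 3\right) \left(-15\right) + 7}{9} = \frac{7 \left(-15\right) + 7}{9} = \frac{-105 + 7}{9} = \frac{1}{9} \left(-98\right) = - \frac{98}{9} \approx -10.889$)
$- W = \left(-1\right) \left(- \frac{98}{9}\right) = \frac{98}{9}$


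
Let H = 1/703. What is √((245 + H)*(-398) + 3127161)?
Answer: √1497280511265/703 ≈ 1740.6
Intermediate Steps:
H = 1/703 ≈ 0.0014225
√((245 + H)*(-398) + 3127161) = √((245 + 1/703)*(-398) + 3127161) = √((172236/703)*(-398) + 3127161) = √(-68549928/703 + 3127161) = √(2129844255/703) = √1497280511265/703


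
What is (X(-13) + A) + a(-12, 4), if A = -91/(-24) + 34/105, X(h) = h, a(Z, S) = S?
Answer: -4103/840 ≈ -4.8845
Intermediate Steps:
A = 3457/840 (A = -91*(-1/24) + 34*(1/105) = 91/24 + 34/105 = 3457/840 ≈ 4.1155)
(X(-13) + A) + a(-12, 4) = (-13 + 3457/840) + 4 = -7463/840 + 4 = -4103/840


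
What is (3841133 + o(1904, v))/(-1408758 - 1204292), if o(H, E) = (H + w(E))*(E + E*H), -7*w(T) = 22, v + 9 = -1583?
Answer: 40327016629/18291350 ≈ 2204.7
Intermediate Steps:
v = -1592 (v = -9 - 1583 = -1592)
w(T) = -22/7 (w(T) = -1/7*22 = -22/7)
o(H, E) = (-22/7 + H)*(E + E*H) (o(H, E) = (H - 22/7)*(E + E*H) = (-22/7 + H)*(E + E*H))
(3841133 + o(1904, v))/(-1408758 - 1204292) = (3841133 + (1/7)*(-1592)*(-22 - 15*1904 + 7*1904**2))/(-1408758 - 1204292) = (3841133 + (1/7)*(-1592)*(-22 - 28560 + 7*3625216))/(-2613050) = (3841133 + (1/7)*(-1592)*(-22 - 28560 + 25376512))*(-1/2613050) = (3841133 + (1/7)*(-1592)*25347930)*(-1/2613050) = (3841133 - 40353904560/7)*(-1/2613050) = -40327016629/7*(-1/2613050) = 40327016629/18291350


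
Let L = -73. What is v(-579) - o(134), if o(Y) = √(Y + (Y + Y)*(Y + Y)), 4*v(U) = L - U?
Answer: 253/2 - √71958 ≈ -141.75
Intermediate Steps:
v(U) = -73/4 - U/4 (v(U) = (-73 - U)/4 = -73/4 - U/4)
o(Y) = √(Y + 4*Y²) (o(Y) = √(Y + (2*Y)*(2*Y)) = √(Y + 4*Y²))
v(-579) - o(134) = (-73/4 - ¼*(-579)) - √(134*(1 + 4*134)) = (-73/4 + 579/4) - √(134*(1 + 536)) = 253/2 - √(134*537) = 253/2 - √71958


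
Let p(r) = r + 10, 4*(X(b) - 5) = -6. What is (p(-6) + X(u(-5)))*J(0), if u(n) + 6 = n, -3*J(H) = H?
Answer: 0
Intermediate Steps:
J(H) = -H/3
u(n) = -6 + n
X(b) = 7/2 (X(b) = 5 + (1/4)*(-6) = 5 - 3/2 = 7/2)
p(r) = 10 + r
(p(-6) + X(u(-5)))*J(0) = ((10 - 6) + 7/2)*(-1/3*0) = (4 + 7/2)*0 = (15/2)*0 = 0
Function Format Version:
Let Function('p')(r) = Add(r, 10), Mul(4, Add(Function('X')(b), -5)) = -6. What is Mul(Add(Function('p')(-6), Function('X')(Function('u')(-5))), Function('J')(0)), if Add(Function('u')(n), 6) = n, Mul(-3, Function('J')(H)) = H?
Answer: 0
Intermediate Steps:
Function('J')(H) = Mul(Rational(-1, 3), H)
Function('u')(n) = Add(-6, n)
Function('X')(b) = Rational(7, 2) (Function('X')(b) = Add(5, Mul(Rational(1, 4), -6)) = Add(5, Rational(-3, 2)) = Rational(7, 2))
Function('p')(r) = Add(10, r)
Mul(Add(Function('p')(-6), Function('X')(Function('u')(-5))), Function('J')(0)) = Mul(Add(Add(10, -6), Rational(7, 2)), Mul(Rational(-1, 3), 0)) = Mul(Add(4, Rational(7, 2)), 0) = Mul(Rational(15, 2), 0) = 0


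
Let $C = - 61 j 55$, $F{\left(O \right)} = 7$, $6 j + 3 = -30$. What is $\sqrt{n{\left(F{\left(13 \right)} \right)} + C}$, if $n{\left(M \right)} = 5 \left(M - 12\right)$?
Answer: $\frac{9 \sqrt{910}}{2} \approx 135.75$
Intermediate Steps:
$j = - \frac{11}{2}$ ($j = - \frac{1}{2} + \frac{1}{6} \left(-30\right) = - \frac{1}{2} - 5 = - \frac{11}{2} \approx -5.5$)
$C = \frac{36905}{2}$ ($C = \left(-61\right) \left(- \frac{11}{2}\right) 55 = \frac{671}{2} \cdot 55 = \frac{36905}{2} \approx 18453.0$)
$n{\left(M \right)} = -60 + 5 M$ ($n{\left(M \right)} = 5 \left(-12 + M\right) = -60 + 5 M$)
$\sqrt{n{\left(F{\left(13 \right)} \right)} + C} = \sqrt{\left(-60 + 5 \cdot 7\right) + \frac{36905}{2}} = \sqrt{\left(-60 + 35\right) + \frac{36905}{2}} = \sqrt{-25 + \frac{36905}{2}} = \sqrt{\frac{36855}{2}} = \frac{9 \sqrt{910}}{2}$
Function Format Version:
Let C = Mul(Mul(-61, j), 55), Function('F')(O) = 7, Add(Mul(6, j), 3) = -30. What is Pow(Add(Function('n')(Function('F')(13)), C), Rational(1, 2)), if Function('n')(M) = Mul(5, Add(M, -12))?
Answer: Mul(Rational(9, 2), Pow(910, Rational(1, 2))) ≈ 135.75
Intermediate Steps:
j = Rational(-11, 2) (j = Add(Rational(-1, 2), Mul(Rational(1, 6), -30)) = Add(Rational(-1, 2), -5) = Rational(-11, 2) ≈ -5.5000)
C = Rational(36905, 2) (C = Mul(Mul(-61, Rational(-11, 2)), 55) = Mul(Rational(671, 2), 55) = Rational(36905, 2) ≈ 18453.)
Function('n')(M) = Add(-60, Mul(5, M)) (Function('n')(M) = Mul(5, Add(-12, M)) = Add(-60, Mul(5, M)))
Pow(Add(Function('n')(Function('F')(13)), C), Rational(1, 2)) = Pow(Add(Add(-60, Mul(5, 7)), Rational(36905, 2)), Rational(1, 2)) = Pow(Add(Add(-60, 35), Rational(36905, 2)), Rational(1, 2)) = Pow(Add(-25, Rational(36905, 2)), Rational(1, 2)) = Pow(Rational(36855, 2), Rational(1, 2)) = Mul(Rational(9, 2), Pow(910, Rational(1, 2)))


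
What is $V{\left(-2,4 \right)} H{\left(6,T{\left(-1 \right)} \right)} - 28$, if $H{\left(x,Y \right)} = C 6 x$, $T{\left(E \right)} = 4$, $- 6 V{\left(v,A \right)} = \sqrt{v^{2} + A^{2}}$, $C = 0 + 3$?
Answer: $-28 - 36 \sqrt{5} \approx -108.5$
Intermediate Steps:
$C = 3$
$V{\left(v,A \right)} = - \frac{\sqrt{A^{2} + v^{2}}}{6}$ ($V{\left(v,A \right)} = - \frac{\sqrt{v^{2} + A^{2}}}{6} = - \frac{\sqrt{A^{2} + v^{2}}}{6}$)
$H{\left(x,Y \right)} = 18 x$ ($H{\left(x,Y \right)} = 3 \cdot 6 x = 18 x$)
$V{\left(-2,4 \right)} H{\left(6,T{\left(-1 \right)} \right)} - 28 = - \frac{\sqrt{4^{2} + \left(-2\right)^{2}}}{6} \cdot 18 \cdot 6 - 28 = - \frac{\sqrt{16 + 4}}{6} \cdot 108 - 28 = - \frac{\sqrt{20}}{6} \cdot 108 - 28 = - \frac{2 \sqrt{5}}{6} \cdot 108 - 28 = - \frac{\sqrt{5}}{3} \cdot 108 - 28 = - 36 \sqrt{5} - 28 = -28 - 36 \sqrt{5}$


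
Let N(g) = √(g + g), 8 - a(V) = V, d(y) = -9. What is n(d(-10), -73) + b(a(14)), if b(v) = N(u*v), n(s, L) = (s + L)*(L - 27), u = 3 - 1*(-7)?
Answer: 8200 + 2*I*√30 ≈ 8200.0 + 10.954*I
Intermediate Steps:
u = 10 (u = 3 + 7 = 10)
a(V) = 8 - V
n(s, L) = (-27 + L)*(L + s) (n(s, L) = (L + s)*(-27 + L) = (-27 + L)*(L + s))
N(g) = √2*√g (N(g) = √(2*g) = √2*√g)
b(v) = 2*√5*√v (b(v) = √2*√(10*v) = √2*(√10*√v) = 2*√5*√v)
n(d(-10), -73) + b(a(14)) = ((-73)² - 27*(-73) - 27*(-9) - 73*(-9)) + 2*√5*√(8 - 1*14) = (5329 + 1971 + 243 + 657) + 2*√5*√(8 - 14) = 8200 + 2*√5*√(-6) = 8200 + 2*√5*(I*√6) = 8200 + 2*I*√30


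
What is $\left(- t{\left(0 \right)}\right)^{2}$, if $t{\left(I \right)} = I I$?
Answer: $0$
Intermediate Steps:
$t{\left(I \right)} = I^{2}$
$\left(- t{\left(0 \right)}\right)^{2} = \left(- 0^{2}\right)^{2} = \left(\left(-1\right) 0\right)^{2} = 0^{2} = 0$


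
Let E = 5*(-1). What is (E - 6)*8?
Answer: -88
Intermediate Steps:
E = -5
(E - 6)*8 = (-5 - 6)*8 = -11*8 = -88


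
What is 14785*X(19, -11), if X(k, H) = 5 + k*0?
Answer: 73925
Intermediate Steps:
X(k, H) = 5 (X(k, H) = 5 + 0 = 5)
14785*X(19, -11) = 14785*5 = 73925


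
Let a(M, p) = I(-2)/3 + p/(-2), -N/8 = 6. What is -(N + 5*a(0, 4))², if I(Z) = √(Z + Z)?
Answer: -30176/9 + 1160*I/3 ≈ -3352.9 + 386.67*I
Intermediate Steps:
N = -48 (N = -8*6 = -48)
I(Z) = √2*√Z (I(Z) = √(2*Z) = √2*√Z)
a(M, p) = -p/2 + 2*I/3 (a(M, p) = (√2*√(-2))/3 + p/(-2) = (√2*(I*√2))*(⅓) + p*(-½) = (2*I)*(⅓) - p/2 = 2*I/3 - p/2 = -p/2 + 2*I/3)
-(N + 5*a(0, 4))² = -(-48 + 5*(-½*4 + 2*I/3))² = -(-48 + 5*(-2 + 2*I/3))² = -(-48 + (-10 + 10*I/3))² = -(-58 + 10*I/3)²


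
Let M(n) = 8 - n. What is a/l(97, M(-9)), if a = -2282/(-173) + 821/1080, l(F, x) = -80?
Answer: -2606593/14947200 ≈ -0.17439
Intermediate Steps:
a = 2606593/186840 (a = -2282*(-1/173) + 821*(1/1080) = 2282/173 + 821/1080 = 2606593/186840 ≈ 13.951)
a/l(97, M(-9)) = (2606593/186840)/(-80) = (2606593/186840)*(-1/80) = -2606593/14947200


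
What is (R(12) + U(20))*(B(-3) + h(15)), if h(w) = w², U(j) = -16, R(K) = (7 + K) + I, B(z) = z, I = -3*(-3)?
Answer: 2664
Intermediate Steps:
I = 9
R(K) = 16 + K (R(K) = (7 + K) + 9 = 16 + K)
(R(12) + U(20))*(B(-3) + h(15)) = ((16 + 12) - 16)*(-3 + 15²) = (28 - 16)*(-3 + 225) = 12*222 = 2664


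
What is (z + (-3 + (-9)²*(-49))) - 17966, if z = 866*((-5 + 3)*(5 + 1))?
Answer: -32330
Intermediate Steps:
z = -10392 (z = 866*(-2*6) = 866*(-12) = -10392)
(z + (-3 + (-9)²*(-49))) - 17966 = (-10392 + (-3 + (-9)²*(-49))) - 17966 = (-10392 + (-3 + 81*(-49))) - 17966 = (-10392 + (-3 - 3969)) - 17966 = (-10392 - 3972) - 17966 = -14364 - 17966 = -32330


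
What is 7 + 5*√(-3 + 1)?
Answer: 7 + 5*I*√2 ≈ 7.0 + 7.0711*I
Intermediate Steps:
7 + 5*√(-3 + 1) = 7 + 5*√(-2) = 7 + 5*(I*√2) = 7 + 5*I*√2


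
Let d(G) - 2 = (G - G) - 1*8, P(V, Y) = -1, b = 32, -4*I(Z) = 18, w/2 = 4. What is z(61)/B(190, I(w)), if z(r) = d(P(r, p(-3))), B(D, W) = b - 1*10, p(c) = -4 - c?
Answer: -3/11 ≈ -0.27273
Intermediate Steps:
w = 8 (w = 2*4 = 8)
I(Z) = -9/2 (I(Z) = -¼*18 = -9/2)
B(D, W) = 22 (B(D, W) = 32 - 1*10 = 32 - 10 = 22)
d(G) = -6 (d(G) = 2 + ((G - G) - 1*8) = 2 + (0 - 8) = 2 - 8 = -6)
z(r) = -6
z(61)/B(190, I(w)) = -6/22 = -6*1/22 = -3/11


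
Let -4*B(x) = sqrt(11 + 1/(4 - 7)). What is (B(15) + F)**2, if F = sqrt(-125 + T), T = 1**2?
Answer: -370/3 - 4*I*sqrt(186)/3 ≈ -123.33 - 18.184*I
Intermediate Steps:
T = 1
F = 2*I*sqrt(31) (F = sqrt(-125 + 1) = sqrt(-124) = 2*I*sqrt(31) ≈ 11.136*I)
B(x) = -sqrt(6)/3 (B(x) = -sqrt(11 + 1/(4 - 7))/4 = -sqrt(11 + 1/(-3))/4 = -sqrt(11 - 1/3)/4 = -sqrt(6)/3)
(B(15) + F)**2 = (-sqrt(6)/3 + 2*I*sqrt(31))**2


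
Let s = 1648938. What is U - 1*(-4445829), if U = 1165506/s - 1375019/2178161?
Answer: 2661312143404817761/598608740503 ≈ 4.4458e+6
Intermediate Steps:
U = 45223105774/598608740503 (U = 1165506/1648938 - 1375019/2178161 = 1165506*(1/1648938) - 1375019*1/2178161 = 194251/274823 - 1375019/2178161 = 45223105774/598608740503 ≈ 0.075547)
U - 1*(-4445829) = 45223105774/598608740503 - 1*(-4445829) = 45223105774/598608740503 + 4445829 = 2661312143404817761/598608740503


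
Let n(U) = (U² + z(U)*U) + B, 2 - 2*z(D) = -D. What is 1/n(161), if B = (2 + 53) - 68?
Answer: 2/78059 ≈ 2.5622e-5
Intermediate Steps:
B = -13 (B = 55 - 68 = -13)
z(D) = 1 + D/2 (z(D) = 1 - (-1)*D/2 = 1 + D/2)
n(U) = -13 + U² + U*(1 + U/2) (n(U) = (U² + (1 + U/2)*U) - 13 = (U² + U*(1 + U/2)) - 13 = -13 + U² + U*(1 + U/2))
1/n(161) = 1/(-13 + 161 + (3/2)*161²) = 1/(-13 + 161 + (3/2)*25921) = 1/(-13 + 161 + 77763/2) = 1/(78059/2) = 2/78059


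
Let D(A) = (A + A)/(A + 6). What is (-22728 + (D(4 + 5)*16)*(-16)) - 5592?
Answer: -143136/5 ≈ -28627.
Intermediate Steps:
D(A) = 2*A/(6 + A) (D(A) = (2*A)/(6 + A) = 2*A/(6 + A))
(-22728 + (D(4 + 5)*16)*(-16)) - 5592 = (-22728 + ((2*(4 + 5)/(6 + (4 + 5)))*16)*(-16)) - 5592 = (-22728 + ((2*9/(6 + 9))*16)*(-16)) - 5592 = (-22728 + ((2*9/15)*16)*(-16)) - 5592 = (-22728 + ((2*9*(1/15))*16)*(-16)) - 5592 = (-22728 + ((6/5)*16)*(-16)) - 5592 = (-22728 + (96/5)*(-16)) - 5592 = (-22728 - 1536/5) - 5592 = -115176/5 - 5592 = -143136/5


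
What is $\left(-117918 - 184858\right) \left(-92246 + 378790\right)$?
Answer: $-86758646144$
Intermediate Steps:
$\left(-117918 - 184858\right) \left(-92246 + 378790\right) = \left(-302776\right) 286544 = -86758646144$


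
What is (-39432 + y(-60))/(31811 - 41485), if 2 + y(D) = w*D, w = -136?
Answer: 15637/4837 ≈ 3.2328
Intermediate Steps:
y(D) = -2 - 136*D
(-39432 + y(-60))/(31811 - 41485) = (-39432 + (-2 - 136*(-60)))/(31811 - 41485) = (-39432 + (-2 + 8160))/(-9674) = (-39432 + 8158)*(-1/9674) = -31274*(-1/9674) = 15637/4837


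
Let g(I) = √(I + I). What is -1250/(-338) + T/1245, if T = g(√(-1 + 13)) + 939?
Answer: 312272/70135 + 2*3^(¼)/1245 ≈ 4.4546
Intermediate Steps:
g(I) = √2*√I (g(I) = √(2*I) = √2*√I)
T = 939 + 2*3^(¼) (T = √2*√(√(-1 + 13)) + 939 = √2*√(√12) + 939 = √2*√(2*√3) + 939 = √2*(√2*3^(¼)) + 939 = 2*3^(¼) + 939 = 939 + 2*3^(¼) ≈ 941.63)
-1250/(-338) + T/1245 = -1250/(-338) + (939 + 2*3^(¼))/1245 = -1250*(-1/338) + (939 + 2*3^(¼))*(1/1245) = 625/169 + (313/415 + 2*3^(¼)/1245) = 312272/70135 + 2*3^(¼)/1245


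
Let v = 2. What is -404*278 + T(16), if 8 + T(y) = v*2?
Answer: -112316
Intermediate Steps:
T(y) = -4 (T(y) = -8 + 2*2 = -8 + 4 = -4)
-404*278 + T(16) = -404*278 - 4 = -112312 - 4 = -112316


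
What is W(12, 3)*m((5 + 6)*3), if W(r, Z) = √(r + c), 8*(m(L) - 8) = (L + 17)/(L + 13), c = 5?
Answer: 1497*√17/184 ≈ 33.545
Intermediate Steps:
m(L) = 8 + (17 + L)/(8*(13 + L)) (m(L) = 8 + ((L + 17)/(L + 13))/8 = 8 + ((17 + L)/(13 + L))/8 = 8 + (17 + L)/(8*(13 + L)))
W(r, Z) = √(5 + r) (W(r, Z) = √(r + 5) = √(5 + r))
W(12, 3)*m((5 + 6)*3) = √(5 + 12)*((849 + 65*((5 + 6)*3))/(8*(13 + (5 + 6)*3))) = √17*((849 + 65*(11*3))/(8*(13 + 11*3))) = √17*((849 + 65*33)/(8*(13 + 33))) = √17*((⅛)*(849 + 2145)/46) = √17*((⅛)*(1/46)*2994) = √17*(1497/184) = 1497*√17/184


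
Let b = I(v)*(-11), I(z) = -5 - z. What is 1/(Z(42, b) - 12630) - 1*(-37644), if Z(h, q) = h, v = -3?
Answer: 473862671/12588 ≈ 37644.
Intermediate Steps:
b = 22 (b = (-5 - 1*(-3))*(-11) = (-5 + 3)*(-11) = -2*(-11) = 22)
1/(Z(42, b) - 12630) - 1*(-37644) = 1/(42 - 12630) - 1*(-37644) = 1/(-12588) + 37644 = -1/12588 + 37644 = 473862671/12588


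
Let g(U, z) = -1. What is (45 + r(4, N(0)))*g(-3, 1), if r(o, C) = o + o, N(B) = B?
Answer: -53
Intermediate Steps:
r(o, C) = 2*o
(45 + r(4, N(0)))*g(-3, 1) = (45 + 2*4)*(-1) = (45 + 8)*(-1) = 53*(-1) = -53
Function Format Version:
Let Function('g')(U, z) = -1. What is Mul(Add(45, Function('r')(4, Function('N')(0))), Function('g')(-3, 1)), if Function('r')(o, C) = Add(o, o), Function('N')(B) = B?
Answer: -53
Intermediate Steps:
Function('r')(o, C) = Mul(2, o)
Mul(Add(45, Function('r')(4, Function('N')(0))), Function('g')(-3, 1)) = Mul(Add(45, Mul(2, 4)), -1) = Mul(Add(45, 8), -1) = Mul(53, -1) = -53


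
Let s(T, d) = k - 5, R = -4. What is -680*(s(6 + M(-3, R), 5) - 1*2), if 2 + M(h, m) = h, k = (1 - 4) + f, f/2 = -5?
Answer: 13600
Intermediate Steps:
f = -10 (f = 2*(-5) = -10)
k = -13 (k = (1 - 4) - 10 = -3 - 10 = -13)
M(h, m) = -2 + h
s(T, d) = -18 (s(T, d) = -13 - 5 = -18)
-680*(s(6 + M(-3, R), 5) - 1*2) = -680*(-18 - 1*2) = -680*(-18 - 2) = -680*(-20) = 13600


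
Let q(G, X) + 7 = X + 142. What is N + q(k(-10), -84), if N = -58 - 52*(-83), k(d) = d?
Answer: 4309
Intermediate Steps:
q(G, X) = 135 + X (q(G, X) = -7 + (X + 142) = -7 + (142 + X) = 135 + X)
N = 4258 (N = -58 + 4316 = 4258)
N + q(k(-10), -84) = 4258 + (135 - 84) = 4258 + 51 = 4309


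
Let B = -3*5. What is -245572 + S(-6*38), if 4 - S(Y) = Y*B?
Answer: -248988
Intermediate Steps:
B = -15
S(Y) = 4 + 15*Y (S(Y) = 4 - Y*(-15) = 4 - (-15)*Y = 4 + 15*Y)
-245572 + S(-6*38) = -245572 + (4 + 15*(-6*38)) = -245572 + (4 + 15*(-228)) = -245572 + (4 - 3420) = -245572 - 3416 = -248988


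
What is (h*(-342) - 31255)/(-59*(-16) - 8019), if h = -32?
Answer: 20311/7075 ≈ 2.8708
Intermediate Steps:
(h*(-342) - 31255)/(-59*(-16) - 8019) = (-32*(-342) - 31255)/(-59*(-16) - 8019) = (10944 - 31255)/(944 - 8019) = -20311/(-7075) = -20311*(-1/7075) = 20311/7075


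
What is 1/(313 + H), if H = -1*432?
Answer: -1/119 ≈ -0.0084034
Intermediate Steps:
H = -432
1/(313 + H) = 1/(313 - 432) = 1/(-119) = -1/119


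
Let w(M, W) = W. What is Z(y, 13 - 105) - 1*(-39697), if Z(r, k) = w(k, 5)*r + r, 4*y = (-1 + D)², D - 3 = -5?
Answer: 79421/2 ≈ 39711.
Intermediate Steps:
D = -2 (D = 3 - 5 = -2)
y = 9/4 (y = (-1 - 2)²/4 = (¼)*(-3)² = (¼)*9 = 9/4 ≈ 2.2500)
Z(r, k) = 6*r (Z(r, k) = 5*r + r = 6*r)
Z(y, 13 - 105) - 1*(-39697) = 6*(9/4) - 1*(-39697) = 27/2 + 39697 = 79421/2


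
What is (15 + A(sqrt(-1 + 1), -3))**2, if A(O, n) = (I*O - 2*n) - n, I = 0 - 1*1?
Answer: 576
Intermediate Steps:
I = -1 (I = 0 - 1 = -1)
A(O, n) = -O - 3*n (A(O, n) = (-O - 2*n) - n = -O - 3*n)
(15 + A(sqrt(-1 + 1), -3))**2 = (15 + (-sqrt(-1 + 1) - 3*(-3)))**2 = (15 + (-sqrt(0) + 9))**2 = (15 + (-1*0 + 9))**2 = (15 + (0 + 9))**2 = (15 + 9)**2 = 24**2 = 576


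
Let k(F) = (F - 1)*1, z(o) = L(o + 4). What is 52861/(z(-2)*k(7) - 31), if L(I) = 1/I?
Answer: -52861/28 ≈ -1887.9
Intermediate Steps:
z(o) = 1/(4 + o) (z(o) = 1/(o + 4) = 1/(4 + o))
k(F) = -1 + F (k(F) = (-1 + F)*1 = -1 + F)
52861/(z(-2)*k(7) - 31) = 52861/((-1 + 7)/(4 - 2) - 31) = 52861/(6/2 - 31) = 52861/((½)*6 - 31) = 52861/(3 - 31) = 52861/(-28) = 52861*(-1/28) = -52861/28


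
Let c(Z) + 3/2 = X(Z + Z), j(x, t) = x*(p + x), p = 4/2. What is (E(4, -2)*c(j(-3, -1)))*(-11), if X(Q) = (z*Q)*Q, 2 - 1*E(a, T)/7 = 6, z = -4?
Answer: -44814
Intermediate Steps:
p = 2 (p = 4*(½) = 2)
E(a, T) = -28 (E(a, T) = 14 - 7*6 = 14 - 42 = -28)
j(x, t) = x*(2 + x)
X(Q) = -4*Q² (X(Q) = (-4*Q)*Q = -4*Q²)
c(Z) = -3/2 - 16*Z² (c(Z) = -3/2 - 4*(Z + Z)² = -3/2 - 4*4*Z² = -3/2 - 16*Z²)
(E(4, -2)*c(j(-3, -1)))*(-11) = -28*(-3/2 - 16*9*(2 - 3)²)*(-11) = -28*(-3/2 - 16*(-3*(-1))²)*(-11) = -28*(-3/2 - 16*3²)*(-11) = -28*(-3/2 - 16*9)*(-11) = -28*(-3/2 - 144)*(-11) = -28*(-291/2)*(-11) = 4074*(-11) = -44814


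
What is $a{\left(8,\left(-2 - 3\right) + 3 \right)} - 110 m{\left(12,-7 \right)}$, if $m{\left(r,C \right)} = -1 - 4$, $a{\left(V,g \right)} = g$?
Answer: $548$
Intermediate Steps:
$m{\left(r,C \right)} = -5$ ($m{\left(r,C \right)} = -1 - 4 = -5$)
$a{\left(8,\left(-2 - 3\right) + 3 \right)} - 110 m{\left(12,-7 \right)} = \left(\left(-2 - 3\right) + 3\right) - -550 = \left(\left(-2 - 3\right) + 3\right) + 550 = \left(-5 + 3\right) + 550 = -2 + 550 = 548$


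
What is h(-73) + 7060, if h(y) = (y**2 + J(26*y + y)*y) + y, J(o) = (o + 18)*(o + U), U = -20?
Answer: -283842563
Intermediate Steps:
J(o) = (-20 + o)*(18 + o) (J(o) = (o + 18)*(o - 20) = (18 + o)*(-20 + o) = (-20 + o)*(18 + o))
h(y) = y + y**2 + y*(-360 - 54*y + 729*y**2) (h(y) = (y**2 + (-360 + (26*y + y)**2 - 2*(26*y + y))*y) + y = (y**2 + (-360 + (27*y)**2 - 54*y)*y) + y = (y**2 + (-360 + 729*y**2 - 54*y)*y) + y = (y**2 + (-360 - 54*y + 729*y**2)*y) + y = (y**2 + y*(-360 - 54*y + 729*y**2)) + y = y + y**2 + y*(-360 - 54*y + 729*y**2))
h(-73) + 7060 = -73*(-359 - 53*(-73) + 729*(-73)**2) + 7060 = -73*(-359 + 3869 + 729*5329) + 7060 = -73*(-359 + 3869 + 3884841) + 7060 = -73*3888351 + 7060 = -283849623 + 7060 = -283842563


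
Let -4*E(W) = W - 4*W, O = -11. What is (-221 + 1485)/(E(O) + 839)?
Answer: 5056/3323 ≈ 1.5215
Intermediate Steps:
E(W) = 3*W/4 (E(W) = -(W - 4*W)/4 = -(-3)*W/4 = 3*W/4)
(-221 + 1485)/(E(O) + 839) = (-221 + 1485)/((¾)*(-11) + 839) = 1264/(-33/4 + 839) = 1264/(3323/4) = 1264*(4/3323) = 5056/3323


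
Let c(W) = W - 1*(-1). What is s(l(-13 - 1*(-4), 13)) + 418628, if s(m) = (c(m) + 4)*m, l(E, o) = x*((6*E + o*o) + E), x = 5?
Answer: 702178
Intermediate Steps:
c(W) = 1 + W (c(W) = W + 1 = 1 + W)
l(E, o) = 5*o² + 35*E (l(E, o) = 5*((6*E + o*o) + E) = 5*((6*E + o²) + E) = 5*((o² + 6*E) + E) = 5*(o² + 7*E) = 5*o² + 35*E)
s(m) = m*(5 + m) (s(m) = ((1 + m) + 4)*m = (5 + m)*m = m*(5 + m))
s(l(-13 - 1*(-4), 13)) + 418628 = (5*13² + 35*(-13 - 1*(-4)))*(5 + (5*13² + 35*(-13 - 1*(-4)))) + 418628 = (5*169 + 35*(-13 + 4))*(5 + (5*169 + 35*(-13 + 4))) + 418628 = (845 + 35*(-9))*(5 + (845 + 35*(-9))) + 418628 = (845 - 315)*(5 + (845 - 315)) + 418628 = 530*(5 + 530) + 418628 = 530*535 + 418628 = 283550 + 418628 = 702178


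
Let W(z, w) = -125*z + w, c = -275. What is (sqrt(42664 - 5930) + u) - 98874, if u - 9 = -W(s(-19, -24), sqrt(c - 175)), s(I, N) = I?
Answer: -101240 + sqrt(36734) - 15*I*sqrt(2) ≈ -1.0105e+5 - 21.213*I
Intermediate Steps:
W(z, w) = w - 125*z
u = -2366 - 15*I*sqrt(2) (u = 9 - (sqrt(-275 - 175) - 125*(-19)) = 9 - (sqrt(-450) + 2375) = 9 - (15*I*sqrt(2) + 2375) = 9 - (2375 + 15*I*sqrt(2)) = 9 + (-2375 - 15*I*sqrt(2)) = -2366 - 15*I*sqrt(2) ≈ -2366.0 - 21.213*I)
(sqrt(42664 - 5930) + u) - 98874 = (sqrt(42664 - 5930) + (-2366 - 15*I*sqrt(2))) - 98874 = (sqrt(36734) + (-2366 - 15*I*sqrt(2))) - 98874 = (-2366 + sqrt(36734) - 15*I*sqrt(2)) - 98874 = -101240 + sqrt(36734) - 15*I*sqrt(2)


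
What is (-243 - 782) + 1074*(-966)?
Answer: -1038509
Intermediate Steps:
(-243 - 782) + 1074*(-966) = -1025 - 1037484 = -1038509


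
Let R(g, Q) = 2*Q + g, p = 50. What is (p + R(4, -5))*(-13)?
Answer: -572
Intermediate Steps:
R(g, Q) = g + 2*Q
(p + R(4, -5))*(-13) = (50 + (4 + 2*(-5)))*(-13) = (50 + (4 - 10))*(-13) = (50 - 6)*(-13) = 44*(-13) = -572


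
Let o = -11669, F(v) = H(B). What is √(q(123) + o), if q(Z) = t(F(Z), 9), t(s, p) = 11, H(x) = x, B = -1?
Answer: I*√11658 ≈ 107.97*I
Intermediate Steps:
F(v) = -1
q(Z) = 11
√(q(123) + o) = √(11 - 11669) = √(-11658) = I*√11658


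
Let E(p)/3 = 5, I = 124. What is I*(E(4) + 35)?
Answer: 6200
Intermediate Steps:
E(p) = 15 (E(p) = 3*5 = 15)
I*(E(4) + 35) = 124*(15 + 35) = 124*50 = 6200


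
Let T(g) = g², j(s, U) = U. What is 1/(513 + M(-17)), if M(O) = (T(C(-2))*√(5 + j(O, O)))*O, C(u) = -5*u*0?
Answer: 1/513 ≈ 0.0019493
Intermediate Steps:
C(u) = 0
M(O) = 0 (M(O) = (0²*√(5 + O))*O = (0*√(5 + O))*O = 0*O = 0)
1/(513 + M(-17)) = 1/(513 + 0) = 1/513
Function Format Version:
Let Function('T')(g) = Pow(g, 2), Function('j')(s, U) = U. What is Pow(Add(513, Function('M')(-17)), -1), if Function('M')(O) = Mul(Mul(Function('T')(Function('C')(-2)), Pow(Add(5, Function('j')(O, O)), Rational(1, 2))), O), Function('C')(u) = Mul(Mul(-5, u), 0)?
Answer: Rational(1, 513) ≈ 0.0019493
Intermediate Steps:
Function('C')(u) = 0
Function('M')(O) = 0 (Function('M')(O) = Mul(Mul(Pow(0, 2), Pow(Add(5, O), Rational(1, 2))), O) = Mul(Mul(0, Pow(Add(5, O), Rational(1, 2))), O) = Mul(0, O) = 0)
Pow(Add(513, Function('M')(-17)), -1) = Pow(Add(513, 0), -1) = Pow(513, -1) = Rational(1, 513)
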